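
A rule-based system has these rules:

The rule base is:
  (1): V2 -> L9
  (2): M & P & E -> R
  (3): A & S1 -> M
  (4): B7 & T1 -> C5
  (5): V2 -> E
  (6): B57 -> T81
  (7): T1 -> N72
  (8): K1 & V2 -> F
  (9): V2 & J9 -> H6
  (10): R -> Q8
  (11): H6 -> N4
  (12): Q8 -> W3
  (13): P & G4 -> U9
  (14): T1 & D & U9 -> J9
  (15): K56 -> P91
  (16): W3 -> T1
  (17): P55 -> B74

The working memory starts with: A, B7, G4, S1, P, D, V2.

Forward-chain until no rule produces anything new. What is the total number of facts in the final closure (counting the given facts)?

20

Round 1: (1) [V2 -> L9]; (3) [A & S1 -> M]; (5) [V2 -> E]; (13) [P & G4 -> U9]. New: L9, M, E, U9.
Round 2: (2) [M & P & E -> R]. New: R.
Round 3: (10) [R -> Q8]. New: Q8.
Round 4: (12) [Q8 -> W3]. New: W3.
Round 5: (16) [W3 -> T1]. New: T1.
Round 6: (4) [B7 & T1 -> C5]; (7) [T1 -> N72]; (14) [T1 & D & U9 -> J9]. New: C5, N72, J9.
Round 7: (9) [V2 & J9 -> H6]. New: H6.
Round 8: (11) [H6 -> N4]. New: N4.
Closure: {A, B7, C5, D, E, G4, H6, J9, L9, M, N4, N72, P, Q8, R, S1, T1, U9, V2, W3} — 20 facts.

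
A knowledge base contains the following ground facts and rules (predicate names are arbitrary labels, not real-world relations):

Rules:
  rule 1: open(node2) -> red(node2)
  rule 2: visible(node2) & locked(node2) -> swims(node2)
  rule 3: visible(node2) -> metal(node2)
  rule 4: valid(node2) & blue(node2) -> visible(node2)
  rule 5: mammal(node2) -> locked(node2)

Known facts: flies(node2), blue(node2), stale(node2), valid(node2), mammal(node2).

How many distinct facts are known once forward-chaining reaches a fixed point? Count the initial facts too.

9

Round 1: rule 4 [valid(node2) & blue(node2) -> visible(node2)]; rule 5 [mammal(node2) -> locked(node2)]. Adds visible(node2), locked(node2).
Round 2: rule 2 [visible(node2) & locked(node2) -> swims(node2)]; rule 3 [visible(node2) -> metal(node2)]. Adds swims(node2), metal(node2).
Closure: {blue(node2), flies(node2), locked(node2), mammal(node2), metal(node2), stale(node2), swims(node2), valid(node2), visible(node2)} — 9 facts.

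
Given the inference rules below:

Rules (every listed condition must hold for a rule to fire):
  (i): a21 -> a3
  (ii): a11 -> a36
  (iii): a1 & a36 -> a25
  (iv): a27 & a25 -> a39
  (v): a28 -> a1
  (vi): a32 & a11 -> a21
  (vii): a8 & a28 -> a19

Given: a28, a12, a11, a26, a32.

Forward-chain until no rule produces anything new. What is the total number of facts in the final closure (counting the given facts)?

Round 1 fires (ii), (v), (vi), giving a36, a1, a21.
Round 2 fires (i), (iii), giving a3, a25.
Closure: {a1, a11, a12, a21, a25, a26, a28, a3, a32, a36} — 10 facts.

10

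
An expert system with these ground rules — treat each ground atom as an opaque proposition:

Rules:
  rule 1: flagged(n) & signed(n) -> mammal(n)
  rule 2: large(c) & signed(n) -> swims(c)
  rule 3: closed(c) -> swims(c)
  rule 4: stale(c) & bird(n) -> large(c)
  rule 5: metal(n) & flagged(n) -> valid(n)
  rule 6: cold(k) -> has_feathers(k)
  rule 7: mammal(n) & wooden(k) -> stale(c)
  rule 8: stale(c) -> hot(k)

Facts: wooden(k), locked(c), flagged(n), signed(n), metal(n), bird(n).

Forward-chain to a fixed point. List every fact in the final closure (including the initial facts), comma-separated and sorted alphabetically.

bird(n), flagged(n), hot(k), large(c), locked(c), mammal(n), metal(n), signed(n), stale(c), swims(c), valid(n), wooden(k)

Round 1 fires rule 1, rule 5, giving mammal(n), valid(n).
Round 2 fires rule 7, giving stale(c).
Round 3 fires rule 4, rule 8, giving large(c), hot(k).
Round 4 fires rule 2, giving swims(c).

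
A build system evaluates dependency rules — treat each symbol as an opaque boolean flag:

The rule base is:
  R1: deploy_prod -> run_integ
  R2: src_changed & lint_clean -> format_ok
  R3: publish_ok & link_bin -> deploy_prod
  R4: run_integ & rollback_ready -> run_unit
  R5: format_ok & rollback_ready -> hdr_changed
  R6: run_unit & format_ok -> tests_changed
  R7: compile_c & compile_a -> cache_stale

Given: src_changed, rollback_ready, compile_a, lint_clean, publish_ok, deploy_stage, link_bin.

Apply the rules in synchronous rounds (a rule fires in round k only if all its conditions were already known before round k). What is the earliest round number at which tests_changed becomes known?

Round 1: R2 [src_changed & lint_clean -> format_ok]; R3 [publish_ok & link_bin -> deploy_prod]. New: format_ok, deploy_prod.
Round 2: R1 [deploy_prod -> run_integ]; R5 [format_ok & rollback_ready -> hdr_changed]. New: run_integ, hdr_changed.
Round 3: R4 [run_integ & rollback_ready -> run_unit]. New: run_unit.
Round 4: R6 [run_unit & format_ok -> tests_changed]. New: tests_changed.
tests_changed first appears in round 4.

4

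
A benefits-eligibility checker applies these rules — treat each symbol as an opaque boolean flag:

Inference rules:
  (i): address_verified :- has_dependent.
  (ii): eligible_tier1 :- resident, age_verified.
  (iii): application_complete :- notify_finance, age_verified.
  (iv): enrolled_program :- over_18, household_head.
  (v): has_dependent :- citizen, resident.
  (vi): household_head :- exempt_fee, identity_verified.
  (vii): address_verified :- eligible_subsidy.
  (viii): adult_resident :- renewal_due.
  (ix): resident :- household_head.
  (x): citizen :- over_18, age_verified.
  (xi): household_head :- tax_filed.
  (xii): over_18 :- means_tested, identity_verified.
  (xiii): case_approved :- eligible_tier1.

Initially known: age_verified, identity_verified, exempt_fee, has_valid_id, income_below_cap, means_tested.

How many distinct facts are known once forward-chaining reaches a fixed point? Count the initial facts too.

Round 1 — (vi), (xii), derive household_head, over_18.
Round 2 — (iv), (ix), (x), derive enrolled_program, resident, citizen.
Round 3 — (ii), (v), derive eligible_tier1, has_dependent.
Round 4 — (i), (xiii), derive address_verified, case_approved.
Closure: {address_verified, age_verified, case_approved, citizen, eligible_tier1, enrolled_program, exempt_fee, has_dependent, has_valid_id, household_head, identity_verified, income_below_cap, means_tested, over_18, resident} — 15 facts.

15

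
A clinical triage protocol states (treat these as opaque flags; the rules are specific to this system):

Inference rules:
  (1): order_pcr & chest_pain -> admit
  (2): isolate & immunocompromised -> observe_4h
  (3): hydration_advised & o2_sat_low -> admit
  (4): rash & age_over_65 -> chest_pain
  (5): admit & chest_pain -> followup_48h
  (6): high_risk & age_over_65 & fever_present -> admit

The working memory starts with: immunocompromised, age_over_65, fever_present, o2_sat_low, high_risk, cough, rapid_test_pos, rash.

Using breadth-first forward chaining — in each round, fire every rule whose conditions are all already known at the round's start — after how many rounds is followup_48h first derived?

Round 1 — (4), (6), derive chest_pain, admit.
Round 2 — (5), derive followup_48h.
followup_48h first appears in round 2.

2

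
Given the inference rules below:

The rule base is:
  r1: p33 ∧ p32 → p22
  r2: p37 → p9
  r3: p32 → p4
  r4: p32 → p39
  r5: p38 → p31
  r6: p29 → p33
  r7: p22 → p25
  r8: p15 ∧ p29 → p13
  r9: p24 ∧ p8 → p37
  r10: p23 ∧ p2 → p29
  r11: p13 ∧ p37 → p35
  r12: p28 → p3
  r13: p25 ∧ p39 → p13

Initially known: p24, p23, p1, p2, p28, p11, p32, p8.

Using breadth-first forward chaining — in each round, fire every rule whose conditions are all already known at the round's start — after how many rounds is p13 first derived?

[1] r3 [p32 → p4]; r4 [p32 → p39]; r9 [p24 ∧ p8 → p37]; r10 [p23 ∧ p2 → p29]; r12 [p28 → p3]. ⇒ new: p4, p39, p37, p29, p3.
[2] r2 [p37 → p9]; r6 [p29 → p33]. ⇒ new: p9, p33.
[3] r1 [p33 ∧ p32 → p22]. ⇒ new: p22.
[4] r7 [p22 → p25]. ⇒ new: p25.
[5] r13 [p25 ∧ p39 → p13]. ⇒ new: p13.
p13 first appears in round 5.

5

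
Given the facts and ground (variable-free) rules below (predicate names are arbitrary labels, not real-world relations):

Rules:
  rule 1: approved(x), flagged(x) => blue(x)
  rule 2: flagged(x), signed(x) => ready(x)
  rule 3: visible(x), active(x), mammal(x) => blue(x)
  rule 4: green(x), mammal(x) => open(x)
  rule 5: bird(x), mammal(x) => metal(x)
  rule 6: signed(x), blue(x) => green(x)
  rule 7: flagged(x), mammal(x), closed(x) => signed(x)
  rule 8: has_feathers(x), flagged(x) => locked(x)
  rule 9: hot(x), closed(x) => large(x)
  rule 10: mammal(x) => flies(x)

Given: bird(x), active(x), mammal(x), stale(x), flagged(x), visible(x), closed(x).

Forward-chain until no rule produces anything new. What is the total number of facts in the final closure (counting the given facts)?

14

Round 1 — rule 3, rule 5, rule 7, rule 10, derive blue(x), metal(x), signed(x), flies(x).
Round 2 — rule 2, rule 6, derive ready(x), green(x).
Round 3 — rule 4, derive open(x).
Closure: {active(x), bird(x), blue(x), closed(x), flagged(x), flies(x), green(x), mammal(x), metal(x), open(x), ready(x), signed(x), stale(x), visible(x)} — 14 facts.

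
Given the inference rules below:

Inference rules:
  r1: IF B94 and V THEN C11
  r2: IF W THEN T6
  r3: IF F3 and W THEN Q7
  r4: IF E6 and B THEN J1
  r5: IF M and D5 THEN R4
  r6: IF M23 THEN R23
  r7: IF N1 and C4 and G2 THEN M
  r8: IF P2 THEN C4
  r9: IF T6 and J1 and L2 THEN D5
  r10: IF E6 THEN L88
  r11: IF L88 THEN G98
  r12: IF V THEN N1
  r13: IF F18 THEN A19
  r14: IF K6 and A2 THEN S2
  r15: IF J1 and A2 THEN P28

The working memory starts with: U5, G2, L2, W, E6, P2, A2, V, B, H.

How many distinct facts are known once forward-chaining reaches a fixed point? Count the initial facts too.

20

[1] r2 [IF W THEN T6]; r4 [IF E6 and B THEN J1]; r8 [IF P2 THEN C4]; r10 [IF E6 THEN L88]; r12 [IF V THEN N1]. ⇒ new: T6, J1, C4, L88, N1.
[2] r7 [IF N1 and C4 and G2 THEN M]; r9 [IF T6 and J1 and L2 THEN D5]; r11 [IF L88 THEN G98]; r15 [IF J1 and A2 THEN P28]. ⇒ new: M, D5, G98, P28.
[3] r5 [IF M and D5 THEN R4]. ⇒ new: R4.
Closure: {A2, B, C4, D5, E6, G2, G98, H, J1, L2, L88, M, N1, P2, P28, R4, T6, U5, V, W} — 20 facts.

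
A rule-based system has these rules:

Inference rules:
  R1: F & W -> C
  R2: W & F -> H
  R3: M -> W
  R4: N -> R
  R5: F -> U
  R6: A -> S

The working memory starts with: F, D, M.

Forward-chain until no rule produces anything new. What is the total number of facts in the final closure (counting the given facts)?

Round 1 — R3, R5, derive W, U.
Round 2 — R1, R2, derive C, H.
Closure: {C, D, F, H, M, U, W} — 7 facts.

7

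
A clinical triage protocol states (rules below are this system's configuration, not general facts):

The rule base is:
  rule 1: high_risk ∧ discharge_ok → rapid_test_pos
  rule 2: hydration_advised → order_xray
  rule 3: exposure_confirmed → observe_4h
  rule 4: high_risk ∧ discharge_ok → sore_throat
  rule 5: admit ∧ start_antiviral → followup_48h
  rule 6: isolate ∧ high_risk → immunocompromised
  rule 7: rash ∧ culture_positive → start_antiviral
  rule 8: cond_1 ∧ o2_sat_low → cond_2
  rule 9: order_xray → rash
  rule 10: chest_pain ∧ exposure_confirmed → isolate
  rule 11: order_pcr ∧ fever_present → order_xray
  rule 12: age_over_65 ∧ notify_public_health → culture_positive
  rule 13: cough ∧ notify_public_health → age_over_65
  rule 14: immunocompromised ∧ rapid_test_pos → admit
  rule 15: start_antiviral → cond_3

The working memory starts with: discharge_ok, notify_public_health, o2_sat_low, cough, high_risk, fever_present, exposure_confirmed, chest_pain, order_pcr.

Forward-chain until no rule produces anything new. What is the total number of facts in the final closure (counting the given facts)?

22

[1] rule 1 [high_risk ∧ discharge_ok → rapid_test_pos]; rule 3 [exposure_confirmed → observe_4h]; rule 4 [high_risk ∧ discharge_ok → sore_throat]; rule 10 [chest_pain ∧ exposure_confirmed → isolate]; rule 11 [order_pcr ∧ fever_present → order_xray]; rule 13 [cough ∧ notify_public_health → age_over_65]. ⇒ new: rapid_test_pos, observe_4h, sore_throat, isolate, order_xray, age_over_65.
[2] rule 6 [isolate ∧ high_risk → immunocompromised]; rule 9 [order_xray → rash]; rule 12 [age_over_65 ∧ notify_public_health → culture_positive]. ⇒ new: immunocompromised, rash, culture_positive.
[3] rule 7 [rash ∧ culture_positive → start_antiviral]; rule 14 [immunocompromised ∧ rapid_test_pos → admit]. ⇒ new: start_antiviral, admit.
[4] rule 5 [admit ∧ start_antiviral → followup_48h]; rule 15 [start_antiviral → cond_3]. ⇒ new: followup_48h, cond_3.
Closure: {admit, age_over_65, chest_pain, cond_3, cough, culture_positive, discharge_ok, exposure_confirmed, fever_present, followup_48h, high_risk, immunocompromised, isolate, notify_public_health, o2_sat_low, observe_4h, order_pcr, order_xray, rapid_test_pos, rash, sore_throat, start_antiviral} — 22 facts.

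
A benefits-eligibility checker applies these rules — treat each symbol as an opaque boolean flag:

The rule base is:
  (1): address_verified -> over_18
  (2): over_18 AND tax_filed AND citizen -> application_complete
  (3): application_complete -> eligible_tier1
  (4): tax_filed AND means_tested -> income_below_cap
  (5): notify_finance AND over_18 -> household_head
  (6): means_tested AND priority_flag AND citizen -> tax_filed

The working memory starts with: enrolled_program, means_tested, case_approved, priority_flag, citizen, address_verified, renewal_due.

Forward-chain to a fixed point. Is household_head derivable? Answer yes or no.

Round 1: (1) [address_verified -> over_18]; (6) [means_tested AND priority_flag AND citizen -> tax_filed]. Adds over_18, tax_filed.
Round 2: (2) [over_18 AND tax_filed AND citizen -> application_complete]; (4) [tax_filed AND means_tested -> income_below_cap]. Adds application_complete, income_below_cap.
Round 3: (3) [application_complete -> eligible_tier1]. Adds eligible_tier1.
Fixed point reached. household_head is concluded only by (5); (5) needs notify_finance (never derived).

no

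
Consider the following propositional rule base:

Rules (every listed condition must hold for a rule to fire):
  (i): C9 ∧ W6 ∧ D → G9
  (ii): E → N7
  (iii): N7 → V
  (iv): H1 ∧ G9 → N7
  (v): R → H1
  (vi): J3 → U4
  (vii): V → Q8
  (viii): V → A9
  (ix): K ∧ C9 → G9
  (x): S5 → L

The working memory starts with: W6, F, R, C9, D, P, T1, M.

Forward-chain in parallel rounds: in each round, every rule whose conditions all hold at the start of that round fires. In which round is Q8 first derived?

4

[1] (i) [C9 ∧ W6 ∧ D → G9]; (v) [R → H1]. ⇒ new: G9, H1.
[2] (iv) [H1 ∧ G9 → N7]. ⇒ new: N7.
[3] (iii) [N7 → V]. ⇒ new: V.
[4] (vii) [V → Q8]; (viii) [V → A9]. ⇒ new: Q8, A9.
Q8 first appears in round 4.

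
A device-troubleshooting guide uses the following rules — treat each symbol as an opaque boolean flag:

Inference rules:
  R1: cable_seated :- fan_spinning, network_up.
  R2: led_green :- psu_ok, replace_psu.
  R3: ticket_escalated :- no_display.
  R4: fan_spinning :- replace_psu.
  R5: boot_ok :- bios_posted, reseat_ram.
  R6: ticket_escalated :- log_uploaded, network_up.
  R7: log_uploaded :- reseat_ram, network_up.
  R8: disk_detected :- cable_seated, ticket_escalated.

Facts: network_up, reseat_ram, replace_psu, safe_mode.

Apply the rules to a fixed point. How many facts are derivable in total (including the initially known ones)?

9

Round 1: R4 [fan_spinning :- replace_psu.]; R7 [log_uploaded :- reseat_ram, network_up.]. New: fan_spinning, log_uploaded.
Round 2: R1 [cable_seated :- fan_spinning, network_up.]; R6 [ticket_escalated :- log_uploaded, network_up.]. New: cable_seated, ticket_escalated.
Round 3: R8 [disk_detected :- cable_seated, ticket_escalated.]. New: disk_detected.
Closure: {cable_seated, disk_detected, fan_spinning, log_uploaded, network_up, replace_psu, reseat_ram, safe_mode, ticket_escalated} — 9 facts.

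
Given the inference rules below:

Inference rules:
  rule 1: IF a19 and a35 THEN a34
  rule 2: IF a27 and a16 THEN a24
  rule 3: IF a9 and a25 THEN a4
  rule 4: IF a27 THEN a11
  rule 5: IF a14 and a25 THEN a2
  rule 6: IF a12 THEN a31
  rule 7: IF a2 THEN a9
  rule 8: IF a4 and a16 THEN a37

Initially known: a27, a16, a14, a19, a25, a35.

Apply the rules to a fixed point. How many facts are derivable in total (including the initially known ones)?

Round 1: rule 1 [IF a19 and a35 THEN a34]; rule 2 [IF a27 and a16 THEN a24]; rule 4 [IF a27 THEN a11]; rule 5 [IF a14 and a25 THEN a2]. New: a34, a24, a11, a2.
Round 2: rule 7 [IF a2 THEN a9]. New: a9.
Round 3: rule 3 [IF a9 and a25 THEN a4]. New: a4.
Round 4: rule 8 [IF a4 and a16 THEN a37]. New: a37.
Closure: {a11, a14, a16, a19, a2, a24, a25, a27, a34, a35, a37, a4, a9} — 13 facts.

13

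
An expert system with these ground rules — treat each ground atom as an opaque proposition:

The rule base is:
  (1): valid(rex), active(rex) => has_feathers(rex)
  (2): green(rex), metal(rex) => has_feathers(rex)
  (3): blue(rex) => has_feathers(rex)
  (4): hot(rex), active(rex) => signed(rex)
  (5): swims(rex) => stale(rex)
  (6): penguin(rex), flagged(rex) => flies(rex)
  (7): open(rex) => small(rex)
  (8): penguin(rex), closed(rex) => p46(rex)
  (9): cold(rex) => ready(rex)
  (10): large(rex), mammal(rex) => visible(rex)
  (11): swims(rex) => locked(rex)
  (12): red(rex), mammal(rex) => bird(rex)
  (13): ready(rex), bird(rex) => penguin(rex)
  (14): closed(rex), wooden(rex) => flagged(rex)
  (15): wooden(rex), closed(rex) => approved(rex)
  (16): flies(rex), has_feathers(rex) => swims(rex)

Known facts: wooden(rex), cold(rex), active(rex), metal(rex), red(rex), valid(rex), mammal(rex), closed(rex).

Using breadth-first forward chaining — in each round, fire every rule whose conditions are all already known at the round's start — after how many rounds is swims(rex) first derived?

4

Round 1: (1) [valid(rex), active(rex) => has_feathers(rex)]; (9) [cold(rex) => ready(rex)]; (12) [red(rex), mammal(rex) => bird(rex)]; (14) [closed(rex), wooden(rex) => flagged(rex)]; (15) [wooden(rex), closed(rex) => approved(rex)]. New: has_feathers(rex), ready(rex), bird(rex), flagged(rex), approved(rex).
Round 2: (13) [ready(rex), bird(rex) => penguin(rex)]. New: penguin(rex).
Round 3: (6) [penguin(rex), flagged(rex) => flies(rex)]; (8) [penguin(rex), closed(rex) => p46(rex)]. New: flies(rex), p46(rex).
Round 4: (16) [flies(rex), has_feathers(rex) => swims(rex)]. New: swims(rex).
swims(rex) first appears in round 4.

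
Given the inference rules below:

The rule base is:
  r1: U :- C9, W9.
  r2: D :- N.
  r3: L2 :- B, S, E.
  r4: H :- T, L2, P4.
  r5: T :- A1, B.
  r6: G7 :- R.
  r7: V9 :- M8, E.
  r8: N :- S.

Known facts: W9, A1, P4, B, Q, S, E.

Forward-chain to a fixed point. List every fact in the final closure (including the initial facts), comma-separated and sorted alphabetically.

[1] r3 [L2 :- B, S, E.]; r5 [T :- A1, B.]; r8 [N :- S.]. ⇒ new: L2, T, N.
[2] r2 [D :- N.]; r4 [H :- T, L2, P4.]. ⇒ new: D, H.

A1, B, D, E, H, L2, N, P4, Q, S, T, W9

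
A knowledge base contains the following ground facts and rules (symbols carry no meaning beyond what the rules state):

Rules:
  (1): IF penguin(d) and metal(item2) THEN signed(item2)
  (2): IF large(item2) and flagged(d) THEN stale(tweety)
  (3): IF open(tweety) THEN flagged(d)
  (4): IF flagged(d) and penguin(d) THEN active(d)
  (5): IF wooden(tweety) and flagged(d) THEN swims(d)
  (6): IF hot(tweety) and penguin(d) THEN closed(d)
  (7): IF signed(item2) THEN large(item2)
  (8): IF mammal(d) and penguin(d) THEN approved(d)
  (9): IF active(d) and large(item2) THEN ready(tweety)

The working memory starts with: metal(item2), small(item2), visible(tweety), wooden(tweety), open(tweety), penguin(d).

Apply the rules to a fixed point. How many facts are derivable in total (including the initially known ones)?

13

Round 1: (1) [IF penguin(d) and metal(item2) THEN signed(item2)]; (3) [IF open(tweety) THEN flagged(d)]. New: signed(item2), flagged(d).
Round 2: (4) [IF flagged(d) and penguin(d) THEN active(d)]; (5) [IF wooden(tweety) and flagged(d) THEN swims(d)]; (7) [IF signed(item2) THEN large(item2)]. New: active(d), swims(d), large(item2).
Round 3: (2) [IF large(item2) and flagged(d) THEN stale(tweety)]; (9) [IF active(d) and large(item2) THEN ready(tweety)]. New: stale(tweety), ready(tweety).
Closure: {active(d), flagged(d), large(item2), metal(item2), open(tweety), penguin(d), ready(tweety), signed(item2), small(item2), stale(tweety), swims(d), visible(tweety), wooden(tweety)} — 13 facts.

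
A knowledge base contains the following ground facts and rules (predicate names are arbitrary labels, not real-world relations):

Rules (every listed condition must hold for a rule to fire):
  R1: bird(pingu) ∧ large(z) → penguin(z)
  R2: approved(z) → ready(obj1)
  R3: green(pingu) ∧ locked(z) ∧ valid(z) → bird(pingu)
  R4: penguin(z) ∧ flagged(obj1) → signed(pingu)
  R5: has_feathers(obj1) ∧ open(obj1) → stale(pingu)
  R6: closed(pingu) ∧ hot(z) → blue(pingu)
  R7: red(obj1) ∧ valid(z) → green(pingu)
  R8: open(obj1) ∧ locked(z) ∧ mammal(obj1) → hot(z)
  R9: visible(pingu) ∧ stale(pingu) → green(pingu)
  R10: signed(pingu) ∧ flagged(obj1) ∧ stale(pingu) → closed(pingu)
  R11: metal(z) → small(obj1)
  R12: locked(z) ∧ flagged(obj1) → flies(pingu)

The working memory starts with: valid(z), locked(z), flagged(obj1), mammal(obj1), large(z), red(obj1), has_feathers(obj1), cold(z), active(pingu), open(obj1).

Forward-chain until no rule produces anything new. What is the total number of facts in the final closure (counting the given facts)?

Round 1 — R5, R7, R8, R12, derive stale(pingu), green(pingu), hot(z), flies(pingu).
Round 2 — R3, derive bird(pingu).
Round 3 — R1, derive penguin(z).
Round 4 — R4, derive signed(pingu).
Round 5 — R10, derive closed(pingu).
Round 6 — R6, derive blue(pingu).
Closure: {active(pingu), bird(pingu), blue(pingu), closed(pingu), cold(z), flagged(obj1), flies(pingu), green(pingu), has_feathers(obj1), hot(z), large(z), locked(z), mammal(obj1), open(obj1), penguin(z), red(obj1), signed(pingu), stale(pingu), valid(z)} — 19 facts.

19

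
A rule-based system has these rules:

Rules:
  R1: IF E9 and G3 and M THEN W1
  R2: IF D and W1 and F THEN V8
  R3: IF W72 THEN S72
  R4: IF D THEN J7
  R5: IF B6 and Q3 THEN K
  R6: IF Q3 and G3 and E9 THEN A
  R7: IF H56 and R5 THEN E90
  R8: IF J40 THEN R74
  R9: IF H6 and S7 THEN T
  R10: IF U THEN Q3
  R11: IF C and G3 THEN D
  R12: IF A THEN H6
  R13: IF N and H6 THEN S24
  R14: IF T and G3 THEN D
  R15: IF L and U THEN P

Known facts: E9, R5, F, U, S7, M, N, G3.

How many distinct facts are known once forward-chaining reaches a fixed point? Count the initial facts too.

17

Round 1: R1 [IF E9 and G3 and M THEN W1]; R10 [IF U THEN Q3]. New: W1, Q3.
Round 2: R6 [IF Q3 and G3 and E9 THEN A]. New: A.
Round 3: R12 [IF A THEN H6]. New: H6.
Round 4: R9 [IF H6 and S7 THEN T]; R13 [IF N and H6 THEN S24]. New: T, S24.
Round 5: R14 [IF T and G3 THEN D]. New: D.
Round 6: R2 [IF D and W1 and F THEN V8]; R4 [IF D THEN J7]. New: V8, J7.
Closure: {A, D, E9, F, G3, H6, J7, M, N, Q3, R5, S24, S7, T, U, V8, W1} — 17 facts.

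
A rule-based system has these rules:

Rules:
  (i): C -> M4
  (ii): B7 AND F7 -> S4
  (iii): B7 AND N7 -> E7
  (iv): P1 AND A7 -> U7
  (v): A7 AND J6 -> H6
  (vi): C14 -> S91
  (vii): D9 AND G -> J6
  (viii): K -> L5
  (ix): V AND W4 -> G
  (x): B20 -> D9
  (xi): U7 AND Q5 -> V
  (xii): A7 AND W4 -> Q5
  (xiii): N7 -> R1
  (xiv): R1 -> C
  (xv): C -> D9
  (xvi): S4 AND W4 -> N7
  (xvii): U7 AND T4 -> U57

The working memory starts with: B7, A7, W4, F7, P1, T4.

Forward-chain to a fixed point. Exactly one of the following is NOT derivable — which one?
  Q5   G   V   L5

Round 1 fires (ii), (iv), (xii), giving S4, U7, Q5.
Round 2 fires (xi), (xvi), (xvii), giving V, N7, U57.
Round 3 fires (iii), (ix), (xiii), giving E7, G, R1.
Round 4 fires (xiv), giving C.
Round 5 fires (i), (xv), giving M4, D9.
Round 6 fires (vii), giving J6.
Round 7 fires (v), giving H6.
Derived: Q5 (round 1), V (round 2), G (round 3). L5 never appears in any round.

L5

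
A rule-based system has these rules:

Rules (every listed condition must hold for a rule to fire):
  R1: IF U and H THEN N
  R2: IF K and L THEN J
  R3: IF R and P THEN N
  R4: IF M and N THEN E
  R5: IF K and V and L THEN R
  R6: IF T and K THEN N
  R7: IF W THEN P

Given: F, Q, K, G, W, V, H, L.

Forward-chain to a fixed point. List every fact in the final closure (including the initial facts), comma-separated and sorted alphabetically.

F, G, H, J, K, L, N, P, Q, R, V, W

Round 1: R2 [IF K and L THEN J]; R5 [IF K and V and L THEN R]; R7 [IF W THEN P]. Adds J, R, P.
Round 2: R3 [IF R and P THEN N]. Adds N.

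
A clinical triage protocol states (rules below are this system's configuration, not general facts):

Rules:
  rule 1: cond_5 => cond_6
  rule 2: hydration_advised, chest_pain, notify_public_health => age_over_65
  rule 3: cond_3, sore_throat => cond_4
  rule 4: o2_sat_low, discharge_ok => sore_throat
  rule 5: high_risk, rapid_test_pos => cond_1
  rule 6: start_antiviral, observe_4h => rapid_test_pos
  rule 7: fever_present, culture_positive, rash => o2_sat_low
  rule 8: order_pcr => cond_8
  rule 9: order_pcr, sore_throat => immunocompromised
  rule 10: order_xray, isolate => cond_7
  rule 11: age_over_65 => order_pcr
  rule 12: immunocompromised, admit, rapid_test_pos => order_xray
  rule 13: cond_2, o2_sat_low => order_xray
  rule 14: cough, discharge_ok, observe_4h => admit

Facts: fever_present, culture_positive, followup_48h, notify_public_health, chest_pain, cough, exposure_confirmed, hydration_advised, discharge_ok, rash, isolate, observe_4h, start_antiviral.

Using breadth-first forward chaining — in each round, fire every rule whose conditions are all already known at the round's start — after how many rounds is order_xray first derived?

4

Round 1: rule 2 [hydration_advised, chest_pain, notify_public_health => age_over_65]; rule 6 [start_antiviral, observe_4h => rapid_test_pos]; rule 7 [fever_present, culture_positive, rash => o2_sat_low]; rule 14 [cough, discharge_ok, observe_4h => admit]. New: age_over_65, rapid_test_pos, o2_sat_low, admit.
Round 2: rule 4 [o2_sat_low, discharge_ok => sore_throat]; rule 11 [age_over_65 => order_pcr]. New: sore_throat, order_pcr.
Round 3: rule 8 [order_pcr => cond_8]; rule 9 [order_pcr, sore_throat => immunocompromised]. New: cond_8, immunocompromised.
Round 4: rule 12 [immunocompromised, admit, rapid_test_pos => order_xray]. New: order_xray.
order_xray first appears in round 4.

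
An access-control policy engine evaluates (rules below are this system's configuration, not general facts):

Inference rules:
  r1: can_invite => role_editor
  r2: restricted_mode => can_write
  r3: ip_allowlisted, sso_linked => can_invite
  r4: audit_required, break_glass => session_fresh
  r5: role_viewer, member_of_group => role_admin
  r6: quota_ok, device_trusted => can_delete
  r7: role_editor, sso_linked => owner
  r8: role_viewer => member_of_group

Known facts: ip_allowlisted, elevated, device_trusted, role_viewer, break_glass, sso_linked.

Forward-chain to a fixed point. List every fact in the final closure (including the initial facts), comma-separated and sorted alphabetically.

[1] r3 [ip_allowlisted, sso_linked => can_invite]; r8 [role_viewer => member_of_group]. ⇒ new: can_invite, member_of_group.
[2] r1 [can_invite => role_editor]; r5 [role_viewer, member_of_group => role_admin]. ⇒ new: role_editor, role_admin.
[3] r7 [role_editor, sso_linked => owner]. ⇒ new: owner.

break_glass, can_invite, device_trusted, elevated, ip_allowlisted, member_of_group, owner, role_admin, role_editor, role_viewer, sso_linked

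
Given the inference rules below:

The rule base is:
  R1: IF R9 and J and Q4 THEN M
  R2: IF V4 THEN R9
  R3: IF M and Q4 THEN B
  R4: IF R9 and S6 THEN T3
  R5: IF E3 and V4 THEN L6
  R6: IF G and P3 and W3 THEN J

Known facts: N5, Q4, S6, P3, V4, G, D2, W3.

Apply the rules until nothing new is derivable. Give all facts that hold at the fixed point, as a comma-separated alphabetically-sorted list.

B, D2, G, J, M, N5, P3, Q4, R9, S6, T3, V4, W3

Round 1 — R2, R6, derive R9, J.
Round 2 — R1, R4, derive M, T3.
Round 3 — R3, derive B.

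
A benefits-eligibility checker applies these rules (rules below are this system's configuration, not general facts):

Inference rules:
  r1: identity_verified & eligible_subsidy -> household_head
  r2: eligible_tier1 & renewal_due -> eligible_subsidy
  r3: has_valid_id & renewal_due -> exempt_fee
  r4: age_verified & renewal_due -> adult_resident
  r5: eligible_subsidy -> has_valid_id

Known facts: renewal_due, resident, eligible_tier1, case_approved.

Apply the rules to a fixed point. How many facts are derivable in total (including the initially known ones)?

Round 1: r2 [eligible_tier1 & renewal_due -> eligible_subsidy]. New: eligible_subsidy.
Round 2: r5 [eligible_subsidy -> has_valid_id]. New: has_valid_id.
Round 3: r3 [has_valid_id & renewal_due -> exempt_fee]. New: exempt_fee.
Closure: {case_approved, eligible_subsidy, eligible_tier1, exempt_fee, has_valid_id, renewal_due, resident} — 7 facts.

7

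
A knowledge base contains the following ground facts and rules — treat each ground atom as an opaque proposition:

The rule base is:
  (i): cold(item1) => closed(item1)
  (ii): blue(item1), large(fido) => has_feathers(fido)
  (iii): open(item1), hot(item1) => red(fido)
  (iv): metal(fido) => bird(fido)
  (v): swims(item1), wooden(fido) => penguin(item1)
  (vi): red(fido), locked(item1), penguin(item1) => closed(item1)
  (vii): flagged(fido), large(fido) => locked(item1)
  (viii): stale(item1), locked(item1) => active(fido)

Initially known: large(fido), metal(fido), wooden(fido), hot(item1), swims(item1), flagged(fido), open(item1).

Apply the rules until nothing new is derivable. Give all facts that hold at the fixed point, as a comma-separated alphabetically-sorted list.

bird(fido), closed(item1), flagged(fido), hot(item1), large(fido), locked(item1), metal(fido), open(item1), penguin(item1), red(fido), swims(item1), wooden(fido)

Round 1 — (iii), (iv), (v), (vii), derive red(fido), bird(fido), penguin(item1), locked(item1).
Round 2 — (vi), derive closed(item1).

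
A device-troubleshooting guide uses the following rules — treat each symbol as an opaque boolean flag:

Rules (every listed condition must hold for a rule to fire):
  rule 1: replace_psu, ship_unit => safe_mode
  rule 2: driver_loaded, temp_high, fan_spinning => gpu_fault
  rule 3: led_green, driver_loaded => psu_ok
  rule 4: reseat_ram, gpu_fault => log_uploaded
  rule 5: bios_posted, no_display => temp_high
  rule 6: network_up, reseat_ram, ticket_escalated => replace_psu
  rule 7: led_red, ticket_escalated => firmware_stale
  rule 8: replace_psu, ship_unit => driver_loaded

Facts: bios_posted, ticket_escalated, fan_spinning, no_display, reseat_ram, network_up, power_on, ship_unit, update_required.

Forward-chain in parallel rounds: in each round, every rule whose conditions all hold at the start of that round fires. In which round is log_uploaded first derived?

4

Round 1: rule 5 [bios_posted, no_display => temp_high]; rule 6 [network_up, reseat_ram, ticket_escalated => replace_psu]. Adds temp_high, replace_psu.
Round 2: rule 1 [replace_psu, ship_unit => safe_mode]; rule 8 [replace_psu, ship_unit => driver_loaded]. Adds safe_mode, driver_loaded.
Round 3: rule 2 [driver_loaded, temp_high, fan_spinning => gpu_fault]. Adds gpu_fault.
Round 4: rule 4 [reseat_ram, gpu_fault => log_uploaded]. Adds log_uploaded.
log_uploaded first appears in round 4.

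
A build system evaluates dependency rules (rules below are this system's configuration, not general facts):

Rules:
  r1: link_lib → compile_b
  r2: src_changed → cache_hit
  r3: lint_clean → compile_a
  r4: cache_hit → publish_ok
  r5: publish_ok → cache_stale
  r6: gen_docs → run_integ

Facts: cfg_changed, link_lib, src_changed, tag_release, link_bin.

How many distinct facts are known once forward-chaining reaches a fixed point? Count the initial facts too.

9

Round 1: r1 [link_lib → compile_b]; r2 [src_changed → cache_hit]. New: compile_b, cache_hit.
Round 2: r4 [cache_hit → publish_ok]. New: publish_ok.
Round 3: r5 [publish_ok → cache_stale]. New: cache_stale.
Closure: {cache_hit, cache_stale, cfg_changed, compile_b, link_bin, link_lib, publish_ok, src_changed, tag_release} — 9 facts.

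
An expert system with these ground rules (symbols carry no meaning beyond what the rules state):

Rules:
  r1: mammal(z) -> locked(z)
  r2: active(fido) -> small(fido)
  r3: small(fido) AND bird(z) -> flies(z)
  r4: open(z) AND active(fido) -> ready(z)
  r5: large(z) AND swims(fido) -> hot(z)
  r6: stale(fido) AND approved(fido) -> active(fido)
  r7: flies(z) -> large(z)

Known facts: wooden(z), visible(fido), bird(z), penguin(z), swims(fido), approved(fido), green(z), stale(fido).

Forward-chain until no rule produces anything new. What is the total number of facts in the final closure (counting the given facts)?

13

Round 1 fires r6, giving active(fido).
Round 2 fires r2, giving small(fido).
Round 3 fires r3, giving flies(z).
Round 4 fires r7, giving large(z).
Round 5 fires r5, giving hot(z).
Closure: {active(fido), approved(fido), bird(z), flies(z), green(z), hot(z), large(z), penguin(z), small(fido), stale(fido), swims(fido), visible(fido), wooden(z)} — 13 facts.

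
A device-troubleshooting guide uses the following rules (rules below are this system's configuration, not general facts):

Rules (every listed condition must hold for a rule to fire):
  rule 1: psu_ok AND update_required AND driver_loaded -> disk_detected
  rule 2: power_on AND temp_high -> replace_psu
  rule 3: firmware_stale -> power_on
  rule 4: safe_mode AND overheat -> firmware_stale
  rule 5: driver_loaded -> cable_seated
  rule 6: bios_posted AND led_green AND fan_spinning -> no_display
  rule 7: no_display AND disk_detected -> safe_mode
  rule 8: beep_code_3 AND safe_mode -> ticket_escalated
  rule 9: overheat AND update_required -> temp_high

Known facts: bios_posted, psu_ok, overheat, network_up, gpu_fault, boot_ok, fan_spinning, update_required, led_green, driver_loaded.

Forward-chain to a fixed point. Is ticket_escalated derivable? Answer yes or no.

no

Round 1: rule 1 [psu_ok AND update_required AND driver_loaded -> disk_detected]; rule 5 [driver_loaded -> cable_seated]; rule 6 [bios_posted AND led_green AND fan_spinning -> no_display]; rule 9 [overheat AND update_required -> temp_high]. New: disk_detected, cable_seated, no_display, temp_high.
Round 2: rule 7 [no_display AND disk_detected -> safe_mode]. New: safe_mode.
Round 3: rule 4 [safe_mode AND overheat -> firmware_stale]. New: firmware_stale.
Round 4: rule 3 [firmware_stale -> power_on]. New: power_on.
Round 5: rule 2 [power_on AND temp_high -> replace_psu]. New: replace_psu.
Fixed point reached. ticket_escalated is concluded only by rule 8; rule 8 needs beep_code_3 (never derived).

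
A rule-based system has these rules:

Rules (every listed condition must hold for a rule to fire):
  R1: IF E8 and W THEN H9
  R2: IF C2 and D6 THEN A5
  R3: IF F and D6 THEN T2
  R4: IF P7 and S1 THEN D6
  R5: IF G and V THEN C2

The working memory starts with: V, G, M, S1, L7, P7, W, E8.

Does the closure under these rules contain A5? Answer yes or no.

Round 1: R1 [IF E8 and W THEN H9]; R4 [IF P7 and S1 THEN D6]; R5 [IF G and V THEN C2]. Adds H9, D6, C2.
Round 2: R2 [IF C2 and D6 THEN A5]. Adds A5.
A5 appears in round 2, so it is derivable.

yes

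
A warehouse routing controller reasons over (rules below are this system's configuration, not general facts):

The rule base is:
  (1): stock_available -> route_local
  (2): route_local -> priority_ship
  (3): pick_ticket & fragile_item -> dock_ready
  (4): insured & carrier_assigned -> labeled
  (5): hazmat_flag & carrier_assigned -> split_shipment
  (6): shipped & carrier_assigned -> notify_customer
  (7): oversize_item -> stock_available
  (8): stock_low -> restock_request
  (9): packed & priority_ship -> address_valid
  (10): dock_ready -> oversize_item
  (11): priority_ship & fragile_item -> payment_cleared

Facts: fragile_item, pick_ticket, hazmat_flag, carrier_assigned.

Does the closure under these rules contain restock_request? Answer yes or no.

no

[1] (3) [pick_ticket & fragile_item -> dock_ready]; (5) [hazmat_flag & carrier_assigned -> split_shipment]. ⇒ new: dock_ready, split_shipment.
[2] (10) [dock_ready -> oversize_item]. ⇒ new: oversize_item.
[3] (7) [oversize_item -> stock_available]. ⇒ new: stock_available.
[4] (1) [stock_available -> route_local]. ⇒ new: route_local.
[5] (2) [route_local -> priority_ship]. ⇒ new: priority_ship.
[6] (11) [priority_ship & fragile_item -> payment_cleared]. ⇒ new: payment_cleared.
Fixed point reached. restock_request is concluded only by (8); (8) needs stock_low (never derived).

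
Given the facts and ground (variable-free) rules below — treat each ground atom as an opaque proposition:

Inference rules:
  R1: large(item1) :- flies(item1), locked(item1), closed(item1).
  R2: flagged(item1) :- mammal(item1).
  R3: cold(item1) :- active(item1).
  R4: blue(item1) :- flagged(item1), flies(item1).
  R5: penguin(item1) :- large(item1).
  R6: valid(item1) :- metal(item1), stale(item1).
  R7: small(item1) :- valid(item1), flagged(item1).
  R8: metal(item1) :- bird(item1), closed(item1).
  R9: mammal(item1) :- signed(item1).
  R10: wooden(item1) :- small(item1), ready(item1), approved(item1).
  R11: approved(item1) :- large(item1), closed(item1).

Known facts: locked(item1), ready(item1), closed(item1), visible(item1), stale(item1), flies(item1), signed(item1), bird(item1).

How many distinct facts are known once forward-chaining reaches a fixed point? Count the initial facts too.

18

Round 1 — R1, R8, R9, derive large(item1), metal(item1), mammal(item1).
Round 2 — R2, R5, R6, R11, derive flagged(item1), penguin(item1), valid(item1), approved(item1).
Round 3 — R4, R7, derive blue(item1), small(item1).
Round 4 — R10, derive wooden(item1).
Closure: {approved(item1), bird(item1), blue(item1), closed(item1), flagged(item1), flies(item1), large(item1), locked(item1), mammal(item1), metal(item1), penguin(item1), ready(item1), signed(item1), small(item1), stale(item1), valid(item1), visible(item1), wooden(item1)} — 18 facts.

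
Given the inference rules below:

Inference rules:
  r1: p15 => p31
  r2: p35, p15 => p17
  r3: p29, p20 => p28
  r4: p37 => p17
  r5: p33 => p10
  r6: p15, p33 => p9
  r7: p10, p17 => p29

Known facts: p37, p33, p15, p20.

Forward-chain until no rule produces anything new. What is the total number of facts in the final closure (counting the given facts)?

Round 1: r1 [p15 => p31]; r4 [p37 => p17]; r5 [p33 => p10]; r6 [p15, p33 => p9]. Adds p31, p17, p10, p9.
Round 2: r7 [p10, p17 => p29]. Adds p29.
Round 3: r3 [p29, p20 => p28]. Adds p28.
Closure: {p10, p15, p17, p20, p28, p29, p31, p33, p37, p9} — 10 facts.

10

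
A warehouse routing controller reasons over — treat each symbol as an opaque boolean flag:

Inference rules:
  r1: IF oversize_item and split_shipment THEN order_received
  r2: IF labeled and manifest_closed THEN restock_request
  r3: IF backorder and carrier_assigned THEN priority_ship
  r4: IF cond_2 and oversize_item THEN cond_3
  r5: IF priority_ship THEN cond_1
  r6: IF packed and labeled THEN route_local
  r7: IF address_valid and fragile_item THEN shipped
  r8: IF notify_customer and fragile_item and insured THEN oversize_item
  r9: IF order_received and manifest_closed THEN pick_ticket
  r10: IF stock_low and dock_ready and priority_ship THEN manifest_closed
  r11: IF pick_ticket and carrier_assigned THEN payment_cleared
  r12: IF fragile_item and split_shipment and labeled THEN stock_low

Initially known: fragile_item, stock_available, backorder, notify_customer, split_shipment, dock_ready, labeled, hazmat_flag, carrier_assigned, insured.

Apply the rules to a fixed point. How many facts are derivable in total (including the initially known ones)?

Round 1: r3 [IF backorder and carrier_assigned THEN priority_ship]; r8 [IF notify_customer and fragile_item and insured THEN oversize_item]; r12 [IF fragile_item and split_shipment and labeled THEN stock_low]. New: priority_ship, oversize_item, stock_low.
Round 2: r1 [IF oversize_item and split_shipment THEN order_received]; r5 [IF priority_ship THEN cond_1]; r10 [IF stock_low and dock_ready and priority_ship THEN manifest_closed]. New: order_received, cond_1, manifest_closed.
Round 3: r2 [IF labeled and manifest_closed THEN restock_request]; r9 [IF order_received and manifest_closed THEN pick_ticket]. New: restock_request, pick_ticket.
Round 4: r11 [IF pick_ticket and carrier_assigned THEN payment_cleared]. New: payment_cleared.
Closure: {backorder, carrier_assigned, cond_1, dock_ready, fragile_item, hazmat_flag, insured, labeled, manifest_closed, notify_customer, order_received, oversize_item, payment_cleared, pick_ticket, priority_ship, restock_request, split_shipment, stock_available, stock_low} — 19 facts.

19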